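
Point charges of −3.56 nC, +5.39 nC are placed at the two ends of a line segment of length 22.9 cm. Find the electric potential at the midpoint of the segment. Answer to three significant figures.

144 V

The total potential is the scalar sum of each charge's contribution, V = Σ kqᵢ/rᵢ.
Each charge is 0.114 m from the midpoint.
V = k[(-3.56×10⁻⁹)/(0.114) + (5.39×10⁻⁹)/(0.114)] = 144 V.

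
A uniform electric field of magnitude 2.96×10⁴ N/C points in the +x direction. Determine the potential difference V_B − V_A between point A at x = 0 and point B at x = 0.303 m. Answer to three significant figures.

-8970 V

In a uniform field, potential decreases in the direction of E: V_B − V_A = −E·Δx.
V_B − V_A = −(2.96×10⁴ V/m)(0.303 m) = -8970 V.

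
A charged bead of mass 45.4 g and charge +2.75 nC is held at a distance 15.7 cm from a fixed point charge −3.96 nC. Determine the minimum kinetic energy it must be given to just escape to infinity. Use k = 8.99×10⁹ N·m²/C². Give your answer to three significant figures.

6.24×10⁻⁷ J

To just escape, total mechanical energy must reach zero at infinity: ½mv²_min + U = 0, so ½mv²_min = −U = |kQq|/r.
|U| = |kQq|/r = (8.99×10⁹ N·m²/C²)(3.96×10⁻⁹)(2.75×10⁻⁹)/(0.157) = 6.24×10⁻⁷ J.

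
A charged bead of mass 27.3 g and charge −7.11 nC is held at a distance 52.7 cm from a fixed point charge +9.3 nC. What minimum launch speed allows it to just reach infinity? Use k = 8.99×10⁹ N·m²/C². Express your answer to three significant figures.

9.09×10⁻³ m/s

To just escape, total mechanical energy must reach zero at infinity: ½mv²_min + U = 0, so ½mv²_min = −U = |kQq|/r.
|U| = |kQq|/r = (8.99×10⁹ N·m²/C²)(9.30×10⁻⁹)(7.11×10⁻⁹)/(0.527) = 1.13×10⁻⁶ J.
v_min = √(2|U|/m) = √(2·1.13×10⁻⁶/0.0273) = 9.09×10⁻³ m/s.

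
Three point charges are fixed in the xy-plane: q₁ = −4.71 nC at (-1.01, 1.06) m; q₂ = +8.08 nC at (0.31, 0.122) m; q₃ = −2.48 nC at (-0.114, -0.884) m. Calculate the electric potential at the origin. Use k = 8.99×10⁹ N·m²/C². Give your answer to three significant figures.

164 V

Electric potential is a scalar, so the contributions from each charge add algebraically: V = Σ kqᵢ/rᵢ.
Distances from the field point to each charge: r₁ = 1.46 m, r₂ = 0.333 m, r₃ = 0.891 m.
V = k[(-4.71×10⁻⁹)/(1.46) + (8.08×10⁻⁹)/(0.333) + (-2.48×10⁻⁹)/(0.891)] = 164 V.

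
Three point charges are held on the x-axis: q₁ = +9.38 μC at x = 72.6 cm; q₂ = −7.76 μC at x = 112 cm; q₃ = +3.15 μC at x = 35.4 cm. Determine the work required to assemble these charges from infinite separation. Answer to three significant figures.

The assembly work is the sum of pairwise potential energies, U = Σ_{i<j} kqᵢqⱼ/rᵢⱼ.
Pair separations: r₁₂ = 0.394 m, r₁₃ = 0.372 m, r₂₃ = 0.766 m.
U = (-1.66) + (0.714) + (-0.287) = -1.23 J.

-1.23 J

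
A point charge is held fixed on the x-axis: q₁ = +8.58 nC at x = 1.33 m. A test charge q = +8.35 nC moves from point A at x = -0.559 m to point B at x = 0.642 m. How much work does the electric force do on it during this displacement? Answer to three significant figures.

-5.95×10⁻⁷ J

The work done by the electric force is W_field = −ΔU = −q(V_B − V_A) = q(V_A − V_B).
At A: distance to the source charge is 1.89 m; V_A = kq₁/r = 40.8 V.
At B: distance to the source charge is 0.688 m; V_B = kq₁/r = 112 V.
ΔV = V_B − V_A = 71.3 V.
W_field = −qΔV = −(8.35×10⁻⁹ C)(71.3 V) = -5.95×10⁻⁷ J.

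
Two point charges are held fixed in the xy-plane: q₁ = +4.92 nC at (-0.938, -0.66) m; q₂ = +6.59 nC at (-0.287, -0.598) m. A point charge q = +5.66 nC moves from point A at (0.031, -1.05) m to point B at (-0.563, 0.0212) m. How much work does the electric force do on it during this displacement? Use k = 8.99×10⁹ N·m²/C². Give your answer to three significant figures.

The work done by the electric force is W_field = −ΔU = −q(V_B − V_A) = q(V_A − V_B).
At A: distances to the source charges are 1.04 m, 0.553 m; V_A = Σ kqᵢ/rᵢ = 150 V.
At B: distances to the source charges are 0.778 m, 0.678 m; V_B = Σ kqᵢ/rᵢ = 144 V.
ΔV = V_B − V_A = -5.27 V.
W_field = −qΔV = −(5.66×10⁻⁹ C)(-5.27 V) = 2.98×10⁻⁸ J.

2.98×10⁻⁸ J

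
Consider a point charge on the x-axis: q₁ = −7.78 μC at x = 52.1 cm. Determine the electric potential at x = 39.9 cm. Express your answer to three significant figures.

-5.73×10⁵ V

Electric potential is a scalar, so the contributions from each charge add algebraically: V = Σ kqᵢ/rᵢ.
V = k[(-7.78×10⁻⁶)/(0.122)] = -5.73×10⁵ V.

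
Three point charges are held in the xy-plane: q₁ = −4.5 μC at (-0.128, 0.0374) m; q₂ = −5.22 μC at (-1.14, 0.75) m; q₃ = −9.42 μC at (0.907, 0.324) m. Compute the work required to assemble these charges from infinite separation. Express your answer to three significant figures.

The assembly work is the sum of pairwise potential energies, U = Σ_{i<j} kqᵢqⱼ/rᵢⱼ.
Pair separations: r₁₂ = 1.24 m, r₁₃ = 1.07 m, r₂₃ = 2.09 m.
U = (0.171) + (0.355) + (0.211) = 0.737 J.

0.737 J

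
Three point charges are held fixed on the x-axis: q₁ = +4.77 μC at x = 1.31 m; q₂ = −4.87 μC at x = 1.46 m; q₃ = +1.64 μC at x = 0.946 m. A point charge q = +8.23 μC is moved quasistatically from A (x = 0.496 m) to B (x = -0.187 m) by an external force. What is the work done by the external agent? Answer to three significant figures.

-0.205 J

For quasistatic motion the external work equals the change in potential energy: W_ext = qΔV = q(V_B − V_A).
At A: distances to the source charges are 0.814 m, 0.964 m, 0.450 m; V_A = Σ kqᵢ/rᵢ = 4.00×10⁴ V.
At B: distances to the source charges are 1.50 m, 1.65 m, 1.13 m; V_B = Σ kqᵢ/rᵢ = 1.51×10⁴ V.
ΔV = V_B − V_A = -2.50×10⁴ V.
W_ext = qΔV = (8.23×10⁻⁶ C)(-2.50×10⁴ V) = -0.205 J.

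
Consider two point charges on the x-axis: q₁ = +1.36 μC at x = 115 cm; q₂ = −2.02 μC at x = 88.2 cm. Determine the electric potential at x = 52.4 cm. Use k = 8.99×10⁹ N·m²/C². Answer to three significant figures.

-3.12×10⁴ V

Electric potential is a scalar, so the contributions from each charge add algebraically: V = Σ kqᵢ/rᵢ.
Distances from the field point to each charge: r₁ = 0.626 m, r₂ = 0.358 m.
V = k[(1.36×10⁻⁶)/(0.626) + (-2.02×10⁻⁶)/(0.358)] = -3.12×10⁴ V.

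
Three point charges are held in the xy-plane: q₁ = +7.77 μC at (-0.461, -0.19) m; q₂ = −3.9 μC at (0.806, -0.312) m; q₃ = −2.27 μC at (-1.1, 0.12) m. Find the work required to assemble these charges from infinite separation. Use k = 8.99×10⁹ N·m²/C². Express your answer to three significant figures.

-0.397 J

The assembly work is the sum of pairwise potential energies, U = Σ_{i<j} kqᵢqⱼ/rᵢⱼ.
Pair separations: r₁₂ = 1.27 m, r₁₃ = 0.710 m, r₂₃ = 1.95 m.
U = (-0.214) + (-0.223) + (0.0407) = -0.397 J.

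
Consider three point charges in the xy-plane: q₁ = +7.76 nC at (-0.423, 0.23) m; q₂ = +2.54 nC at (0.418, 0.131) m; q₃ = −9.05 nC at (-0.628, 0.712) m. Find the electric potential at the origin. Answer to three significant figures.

The total potential is the scalar sum of each charge's contribution, V = Σ kqᵢ/rᵢ.
Distances from the field point to each charge: r₁ = 0.481 m, r₂ = 0.438 m, r₃ = 0.949 m.
V = k[(7.76×10⁻⁹)/(0.481) + (2.54×10⁻⁹)/(0.438) + (-9.05×10⁻⁹)/(0.949)] = 111 V.

111 V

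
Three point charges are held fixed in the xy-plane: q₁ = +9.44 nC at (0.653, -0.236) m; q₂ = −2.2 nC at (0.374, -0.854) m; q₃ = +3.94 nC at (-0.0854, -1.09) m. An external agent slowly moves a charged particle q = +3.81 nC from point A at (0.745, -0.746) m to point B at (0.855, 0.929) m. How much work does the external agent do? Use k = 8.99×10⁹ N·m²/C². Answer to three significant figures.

-2.86×10⁻⁷ J

For quasistatic motion the external work equals the change in potential energy: W_ext = qΔV = q(V_B − V_A).
At A: distances to the source charges are 0.518 m, 0.386 m, 0.899 m; V_A = Σ kqᵢ/rᵢ = 152 V.
At B: distances to the source charges are 1.18 m, 1.85 m, 2.23 m; V_B = Σ kqᵢ/rᵢ = 77.0 V.
ΔV = V_B − V_A = -75.0 V.
W_ext = qΔV = (3.81×10⁻⁹ C)(-75.0 V) = -2.86×10⁻⁷ J.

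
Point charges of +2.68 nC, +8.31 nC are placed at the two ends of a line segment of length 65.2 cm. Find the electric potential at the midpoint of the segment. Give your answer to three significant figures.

The total potential is the scalar sum of each charge's contribution, V = Σ kqᵢ/rᵢ.
Each charge is 0.326 m from the midpoint.
V = k[(2.68×10⁻⁹)/(0.326) + (8.31×10⁻⁹)/(0.326)] = 303 V.

303 V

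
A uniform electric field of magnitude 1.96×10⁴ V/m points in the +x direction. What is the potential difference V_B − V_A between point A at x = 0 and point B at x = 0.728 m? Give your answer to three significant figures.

-1.43×10⁴ V

In a uniform field, potential decreases in the direction of E: V_B − V_A = −E·Δx.
V_B − V_A = −(1.96×10⁴ V/m)(0.728 m) = -1.43×10⁴ V.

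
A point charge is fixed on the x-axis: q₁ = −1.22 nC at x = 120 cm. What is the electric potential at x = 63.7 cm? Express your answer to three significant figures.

Electric potential is a scalar, so the contributions from each charge add algebraically: V = Σ kqᵢ/rᵢ.
V = k[(-1.22×10⁻⁹)/(0.563)] = -19.5 V.

-19.5 V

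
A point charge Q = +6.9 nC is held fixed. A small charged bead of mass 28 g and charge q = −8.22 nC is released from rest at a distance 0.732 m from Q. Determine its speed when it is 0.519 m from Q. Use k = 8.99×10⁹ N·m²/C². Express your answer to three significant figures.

Only the electrostatic force acts, so mechanical energy is conserved: ½mv² = U₁ − U₂ = kQq(1/r₁ − 1/r₂).
U₁ − U₂ = (8.99×10⁹ N·m²/C²)(6.90×10⁻⁹ C)(-8.22×10⁻⁹ C)(1/0.732 − 1/0.519) = 2.86×10⁻⁷ J.
v = √(2·2.86×10⁻⁷/0.0280) = 4.52×10⁻³ m/s.

4.52×10⁻³ m/s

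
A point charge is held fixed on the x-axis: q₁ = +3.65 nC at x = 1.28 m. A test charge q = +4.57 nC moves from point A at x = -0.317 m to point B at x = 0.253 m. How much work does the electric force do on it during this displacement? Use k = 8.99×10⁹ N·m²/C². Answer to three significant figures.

The work done by the electric force is W_field = −ΔU = −q(V_B − V_A) = q(V_A − V_B).
At A: distance to the source charge is 1.60 m; V_A = kq₁/r = 20.5 V.
At B: distance to the source charge is 1.03 m; V_B = kq₁/r = 32.0 V.
ΔV = V_B − V_A = 11.4 V.
W_field = −qΔV = −(4.57×10⁻⁹ C)(11.4 V) = -5.21×10⁻⁸ J.

-5.21×10⁻⁸ J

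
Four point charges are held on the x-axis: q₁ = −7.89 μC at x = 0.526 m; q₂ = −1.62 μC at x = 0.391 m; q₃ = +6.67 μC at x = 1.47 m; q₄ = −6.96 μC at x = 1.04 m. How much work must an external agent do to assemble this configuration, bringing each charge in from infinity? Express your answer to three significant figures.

0.406 J

The work to assemble the configuration equals its total potential energy, U = Σ kqᵢqⱼ/rᵢⱼ over all pairs.
Pair separations: r₁₂ = 0.135 m, r₁₃ = 0.944 m, r₁₄ = 0.514 m, r₂₃ = 1.08 m, r₂₄ = 0.649 m, r₃₄ = 0.430 m.
Summing all 6 pair terms gives U = 0.406 J.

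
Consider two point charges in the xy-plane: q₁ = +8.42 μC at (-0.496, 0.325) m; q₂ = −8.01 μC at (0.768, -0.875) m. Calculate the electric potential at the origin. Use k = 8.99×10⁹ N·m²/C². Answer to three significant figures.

Electric potential is a scalar, so the contributions from each charge add algebraically: V = Σ kqᵢ/rᵢ.
Distances from the field point to each charge: r₁ = 0.593 m, r₂ = 1.16 m.
V = k[(8.42×10⁻⁶)/(0.593) + (-8.01×10⁻⁶)/(1.16)] = 6.58×10⁴ V.

6.58×10⁴ V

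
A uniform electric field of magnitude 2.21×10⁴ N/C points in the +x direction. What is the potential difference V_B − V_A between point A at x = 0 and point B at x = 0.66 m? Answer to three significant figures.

-1.46×10⁴ V

In a uniform field, potential decreases in the direction of E: V_B − V_A = −E·Δx.
V_B − V_A = −(2.21×10⁴ V/m)(0.660 m) = -1.46×10⁴ V.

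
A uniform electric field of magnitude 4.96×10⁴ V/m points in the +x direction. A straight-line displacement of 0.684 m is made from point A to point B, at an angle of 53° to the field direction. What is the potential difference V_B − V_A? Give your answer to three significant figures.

Only the component of displacement along E changes the potential: ΔV = −E·d·cosθ.
ΔV = −(4.96×10⁴ V/m)(0.684 m)cos53° = -2.04×10⁴ V.

-2.04×10⁴ V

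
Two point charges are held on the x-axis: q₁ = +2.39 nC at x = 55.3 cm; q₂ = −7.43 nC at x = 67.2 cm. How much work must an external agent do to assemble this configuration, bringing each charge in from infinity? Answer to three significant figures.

The work to assemble the configuration equals its total potential energy, U = Σ kqᵢqⱼ/rᵢⱼ over all pairs.
Pair separations: r₁₂ = 0.119 m.
U = (-1.34×10⁻⁶) = -1.34×10⁻⁶ J.

-1.34×10⁻⁶ J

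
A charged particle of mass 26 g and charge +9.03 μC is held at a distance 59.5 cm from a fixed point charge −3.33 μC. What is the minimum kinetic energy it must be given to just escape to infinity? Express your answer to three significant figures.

To just escape, total mechanical energy must reach zero at infinity: ½mv²_min + U = 0, so ½mv²_min = −U = |kQq|/r.
|U| = |kQq|/r = (8.99×10⁹ N·m²/C²)(3.33×10⁻⁶)(9.03×10⁻⁶)/(0.595) = 0.454 J.

0.454 J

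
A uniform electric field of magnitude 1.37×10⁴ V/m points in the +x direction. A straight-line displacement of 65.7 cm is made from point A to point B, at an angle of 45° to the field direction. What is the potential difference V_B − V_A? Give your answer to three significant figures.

-6360 V

Only the component of displacement along E changes the potential: ΔV = −E·d·cosθ.
ΔV = −(1.37×10⁴ V/m)(0.657 m)cos45° = -6360 V.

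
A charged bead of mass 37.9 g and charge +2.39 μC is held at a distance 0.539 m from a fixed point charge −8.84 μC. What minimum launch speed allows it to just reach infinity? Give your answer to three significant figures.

4.31 m/s

To just escape, total mechanical energy must reach zero at infinity: ½mv²_min + U = 0, so ½mv²_min = −U = |kQq|/r.
|U| = |kQq|/r = (8.99×10⁹ N·m²/C²)(8.84×10⁻⁶)(2.39×10⁻⁶)/(0.539) = 0.352 J.
v_min = √(2|U|/m) = √(2·0.352/0.0379) = 4.31 m/s.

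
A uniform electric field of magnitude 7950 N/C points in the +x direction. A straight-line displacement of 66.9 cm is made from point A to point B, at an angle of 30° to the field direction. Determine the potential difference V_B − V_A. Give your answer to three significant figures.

-4610 V

Only the component of displacement along E changes the potential: ΔV = −E·d·cosθ.
ΔV = −(7950 V/m)(0.669 m)cos30° = -4610 V.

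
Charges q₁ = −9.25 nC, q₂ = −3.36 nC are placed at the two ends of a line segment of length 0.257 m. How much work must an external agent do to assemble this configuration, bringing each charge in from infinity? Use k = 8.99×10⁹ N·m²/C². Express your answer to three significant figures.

1.09×10⁻⁶ J

The assembly work is the sum of pairwise potential energies, U = Σ_{i<j} kqᵢqⱼ/rᵢⱼ.
The separation is r = 0.257 m.
U = (1.09×10⁻⁶) = 1.09×10⁻⁶ J.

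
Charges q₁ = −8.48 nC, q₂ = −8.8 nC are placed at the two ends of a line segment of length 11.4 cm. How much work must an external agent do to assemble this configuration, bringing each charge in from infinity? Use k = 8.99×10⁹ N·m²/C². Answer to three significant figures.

The work to assemble the configuration equals its total potential energy, U = Σ kqᵢqⱼ/rᵢⱼ over all pairs.
The separation is r = 0.114 m.
U = (5.88×10⁻⁶) = 5.88×10⁻⁶ J.

5.88×10⁻⁶ J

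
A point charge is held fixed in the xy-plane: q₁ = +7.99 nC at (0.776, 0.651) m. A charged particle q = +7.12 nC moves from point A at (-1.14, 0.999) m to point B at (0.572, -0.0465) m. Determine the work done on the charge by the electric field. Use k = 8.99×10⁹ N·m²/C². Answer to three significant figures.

The work done by the electric force is W_field = −ΔU = −q(V_B − V_A) = q(V_A − V_B).
At A: distance to the source charge is 1.95 m; V_A = kq₁/r = 36.9 V.
At B: distance to the source charge is 0.727 m; V_B = kq₁/r = 98.8 V.
ΔV = V_B − V_A = 62.0 V.
W_field = −qΔV = −(7.12×10⁻⁹ C)(62.0 V) = -4.41×10⁻⁷ J.

-4.41×10⁻⁷ J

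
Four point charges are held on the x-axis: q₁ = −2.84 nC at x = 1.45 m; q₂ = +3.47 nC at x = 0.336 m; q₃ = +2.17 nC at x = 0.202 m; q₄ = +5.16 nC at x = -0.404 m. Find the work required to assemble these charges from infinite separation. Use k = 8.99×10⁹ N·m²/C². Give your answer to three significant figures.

The work to assemble the configuration equals its total potential energy, U = Σ kqᵢqⱼ/rᵢⱼ over all pairs.
Pair separations: r₁₂ = 1.11 m, r₁₃ = 1.25 m, r₁₄ = 1.85 m, r₂₃ = 0.134 m, r₂₄ = 0.740 m, r₃₄ = 0.606 m.
Summing all 6 pair terms gives U = 6.94×10⁻⁷ J.

6.94×10⁻⁷ J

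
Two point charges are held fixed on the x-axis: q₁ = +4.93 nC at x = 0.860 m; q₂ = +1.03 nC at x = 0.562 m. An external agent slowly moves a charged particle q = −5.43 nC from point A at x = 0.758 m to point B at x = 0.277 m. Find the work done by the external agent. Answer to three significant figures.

For quasistatic motion the external work equals the change in potential energy: W_ext = qΔV = q(V_B − V_A).
At A: distances to the source charges are 0.102 m, 0.196 m; V_A = Σ kqᵢ/rᵢ = 482 V.
At B: distances to the source charges are 0.583 m, 0.285 m; V_B = Σ kqᵢ/rᵢ = 109 V.
ΔV = V_B − V_A = -373 V.
W_ext = qΔV = (-5.43×10⁻⁹ C)(-373 V) = 2.03×10⁻⁶ J.

2.03×10⁻⁶ J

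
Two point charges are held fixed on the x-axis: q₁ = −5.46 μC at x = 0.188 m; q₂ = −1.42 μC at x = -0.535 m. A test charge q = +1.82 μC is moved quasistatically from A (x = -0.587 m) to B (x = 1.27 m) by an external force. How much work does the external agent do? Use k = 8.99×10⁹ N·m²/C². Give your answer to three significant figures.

0.467 J

For quasistatic motion the external work equals the change in potential energy: W_ext = qΔV = q(V_B − V_A).
At A: distances to the source charges are 0.775 m, 0.0520 m; V_A = Σ kqᵢ/rᵢ = -3.09×10⁵ V.
At B: distances to the source charges are 1.08 m, 1.81 m; V_B = Σ kqᵢ/rᵢ = -5.24×10⁴ V.
ΔV = V_B − V_A = 2.56×10⁵ V.
W_ext = qΔV = (1.82×10⁻⁶ C)(2.56×10⁵ V) = 0.467 J.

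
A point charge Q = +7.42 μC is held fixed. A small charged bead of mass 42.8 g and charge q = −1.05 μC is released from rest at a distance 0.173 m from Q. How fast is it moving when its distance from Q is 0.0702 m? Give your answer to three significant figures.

5.26 m/s

Only the electrostatic force acts, so mechanical energy is conserved: ½mv² = U₁ − U₂ = kQq(1/r₁ − 1/r₂).
U₁ − U₂ = (8.99×10⁹ N·m²/C²)(7.42×10⁻⁶ C)(-1.05×10⁻⁶ C)(1/0.173 − 1/0.0702) = 0.593 J.
v = √(2·0.593/0.0428) = 5.26 m/s.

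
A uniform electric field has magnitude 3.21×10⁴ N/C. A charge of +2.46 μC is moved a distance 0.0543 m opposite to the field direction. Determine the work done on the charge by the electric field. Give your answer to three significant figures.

-4.29×10⁻³ J

The potential change for a displacement 0.0543 m opposite to the field direction is ΔV = +Ed = 1740 V.
W_field = −qΔV = -4.29×10⁻³ J.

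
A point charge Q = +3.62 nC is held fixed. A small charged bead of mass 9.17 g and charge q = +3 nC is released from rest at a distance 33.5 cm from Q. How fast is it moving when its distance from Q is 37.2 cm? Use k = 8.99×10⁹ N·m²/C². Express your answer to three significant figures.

Only the electrostatic force acts, so mechanical energy is conserved: ½mv² = U₁ − U₂ = kQq(1/r₁ − 1/r₂).
U₁ − U₂ = (8.99×10⁹ N·m²/C²)(3.62×10⁻⁹ C)(3.00×10⁻⁹ C)(1/0.335 − 1/0.372) = 2.90×10⁻⁸ J.
v = √(2·2.90×10⁻⁸/9.17×10⁻³) = 2.51×10⁻³ m/s.

2.51×10⁻³ m/s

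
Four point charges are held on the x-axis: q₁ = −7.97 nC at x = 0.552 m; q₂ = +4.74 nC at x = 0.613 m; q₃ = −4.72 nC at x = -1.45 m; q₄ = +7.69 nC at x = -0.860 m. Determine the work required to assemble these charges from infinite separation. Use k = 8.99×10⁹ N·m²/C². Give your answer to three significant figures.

The assembly work is the sum of pairwise potential energies, U = Σ_{i<j} kqᵢqⱼ/rᵢⱼ.
Pair separations: r₁₂ = 0.0610 m, r₁₃ = 2.00 m, r₁₄ = 1.41 m, r₂₃ = 2.06 m, r₂₄ = 1.47 m, r₃₄ = 0.590 m.
Summing all 6 pair terms gives U = -6.22×10⁻⁶ J.

-6.22×10⁻⁶ J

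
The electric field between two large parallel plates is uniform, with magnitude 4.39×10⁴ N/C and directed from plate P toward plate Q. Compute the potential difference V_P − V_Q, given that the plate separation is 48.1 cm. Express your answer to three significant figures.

2.11×10⁴ V

In a uniform field, potential decreases in the direction of E: ΔV = −E·d for a displacement d parallel to E.
Going from Q to P is a displacement of 48.1 cm opposite to the field, so V_P − V_Q = +Ed = 2.11×10⁴ V.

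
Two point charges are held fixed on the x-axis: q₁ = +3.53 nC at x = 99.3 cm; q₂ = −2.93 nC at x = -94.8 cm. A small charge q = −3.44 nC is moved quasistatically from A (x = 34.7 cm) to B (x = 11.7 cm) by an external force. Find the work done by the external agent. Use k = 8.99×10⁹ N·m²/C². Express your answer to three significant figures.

For quasistatic motion the external work equals the change in potential energy: W_ext = qΔV = q(V_B − V_A).
At A: distances to the source charges are 0.646 m, 1.29 m; V_A = Σ kqᵢ/rᵢ = 28.8 V.
At B: distances to the source charges are 0.876 m, 1.06 m; V_B = Σ kqᵢ/rᵢ = 11.5 V.
ΔV = V_B − V_A = -17.3 V.
W_ext = qΔV = (-3.44×10⁻⁹ C)(-17.3 V) = 5.95×10⁻⁸ J.

5.95×10⁻⁸ J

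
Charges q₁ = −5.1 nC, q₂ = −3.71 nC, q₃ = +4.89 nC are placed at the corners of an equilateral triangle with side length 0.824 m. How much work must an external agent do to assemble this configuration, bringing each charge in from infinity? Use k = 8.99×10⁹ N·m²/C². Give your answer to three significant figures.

The work to assemble the configuration equals its total potential energy, U = Σ kqᵢqⱼ/rᵢⱼ over all pairs.
All three pair separations equal the side length, 0.824 m.
U = (2.06×10⁻⁷) + (-2.72×10⁻⁷) + (-1.98×10⁻⁷) = -2.64×10⁻⁷ J.

-2.64×10⁻⁷ J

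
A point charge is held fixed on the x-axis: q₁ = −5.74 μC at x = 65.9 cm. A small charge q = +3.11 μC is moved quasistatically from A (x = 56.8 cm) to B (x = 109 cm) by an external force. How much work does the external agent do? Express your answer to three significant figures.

For quasistatic motion the external work equals the change in potential energy: W_ext = qΔV = q(V_B − V_A).
At A: distance to the source charge is 0.0910 m; V_A = kq₁/r = -5.67×10⁵ V.
At B: distance to the source charge is 0.431 m; V_B = kq₁/r = -1.20×10⁵ V.
ΔV = V_B − V_A = 4.47×10⁵ V.
W_ext = qΔV = (3.11×10⁻⁶ C)(4.47×10⁵ V) = 1.39 J.

1.39 J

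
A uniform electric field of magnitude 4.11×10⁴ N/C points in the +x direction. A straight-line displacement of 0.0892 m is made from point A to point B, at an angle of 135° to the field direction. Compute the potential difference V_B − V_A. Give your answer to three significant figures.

Only the component of displacement along E changes the potential: ΔV = −E·d·cosθ.
ΔV = −(4.11×10⁴ V/m)(0.0892 m)cos135° = 2590 V.

2590 V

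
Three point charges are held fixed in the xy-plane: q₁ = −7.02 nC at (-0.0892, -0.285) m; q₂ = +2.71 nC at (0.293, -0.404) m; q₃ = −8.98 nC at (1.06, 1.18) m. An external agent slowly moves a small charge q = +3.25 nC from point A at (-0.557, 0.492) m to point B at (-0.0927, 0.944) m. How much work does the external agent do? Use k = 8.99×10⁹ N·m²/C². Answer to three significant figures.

For quasistatic motion the external work equals the change in potential energy: W_ext = qΔV = q(V_B − V_A).
At A: distances to the source charges are 0.907 m, 1.24 m, 1.76 m; V_A = Σ kqᵢ/rᵢ = -95.8 V.
At B: distances to the source charges are 1.23 m, 1.40 m, 1.18 m; V_B = Σ kqᵢ/rᵢ = -103 V.
ΔV = V_B − V_A = -6.79 V.
W_ext = qΔV = (3.25×10⁻⁹ C)(-6.79 V) = -2.21×10⁻⁸ J.

-2.21×10⁻⁸ J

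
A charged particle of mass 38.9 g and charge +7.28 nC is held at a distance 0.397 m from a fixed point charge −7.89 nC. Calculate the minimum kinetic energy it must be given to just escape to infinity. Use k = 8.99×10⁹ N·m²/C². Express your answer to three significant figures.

1.30×10⁻⁶ J

To just escape, total mechanical energy must reach zero at infinity: ½mv²_min + U = 0, so ½mv²_min = −U = |kQq|/r.
|U| = |kQq|/r = (8.99×10⁹ N·m²/C²)(7.89×10⁻⁹)(7.28×10⁻⁹)/(0.397) = 1.30×10⁻⁶ J.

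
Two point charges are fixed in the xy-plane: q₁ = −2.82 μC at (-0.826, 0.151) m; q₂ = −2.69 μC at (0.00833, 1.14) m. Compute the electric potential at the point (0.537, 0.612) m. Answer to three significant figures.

-5.00×10⁴ V

Electric potential is a scalar, so the contributions from each charge add algebraically: V = Σ kqᵢ/rᵢ.
Distances from the field point to each charge: r₁ = 1.44 m, r₂ = 0.747 m.
V = k[(-2.82×10⁻⁶)/(1.44) + (-2.69×10⁻⁶)/(0.747)] = -5.00×10⁴ V.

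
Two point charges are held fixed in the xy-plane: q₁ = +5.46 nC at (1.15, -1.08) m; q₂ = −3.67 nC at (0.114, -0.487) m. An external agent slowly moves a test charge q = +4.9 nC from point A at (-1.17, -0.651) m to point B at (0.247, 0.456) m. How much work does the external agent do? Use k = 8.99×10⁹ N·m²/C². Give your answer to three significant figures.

-1.18×10⁻⁸ J

For quasistatic motion the external work equals the change in potential energy: W_ext = qΔV = q(V_B − V_A).
At A: distances to the source charges are 2.36 m, 1.29 m; V_A = Σ kqᵢ/rᵢ = -4.68 V.
At B: distances to the source charges are 1.78 m, 0.952 m; V_B = Σ kqᵢ/rᵢ = -7.10 V.
ΔV = V_B − V_A = -2.41 V.
W_ext = qΔV = (4.90×10⁻⁹ C)(-2.41 V) = -1.18×10⁻⁸ J.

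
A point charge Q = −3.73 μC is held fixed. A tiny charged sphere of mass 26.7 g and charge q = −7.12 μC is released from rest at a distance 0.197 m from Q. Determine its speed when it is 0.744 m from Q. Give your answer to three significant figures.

8.17 m/s

Only the electrostatic force acts, so mechanical energy is conserved: ½mv² = U₁ − U₂ = kQq(1/r₁ − 1/r₂).
U₁ − U₂ = (8.99×10⁹ N·m²/C²)(-3.73×10⁻⁶ C)(-7.12×10⁻⁶ C)(1/0.197 − 1/0.744) = 0.891 J.
v = √(2·0.891/0.0267) = 8.17 m/s.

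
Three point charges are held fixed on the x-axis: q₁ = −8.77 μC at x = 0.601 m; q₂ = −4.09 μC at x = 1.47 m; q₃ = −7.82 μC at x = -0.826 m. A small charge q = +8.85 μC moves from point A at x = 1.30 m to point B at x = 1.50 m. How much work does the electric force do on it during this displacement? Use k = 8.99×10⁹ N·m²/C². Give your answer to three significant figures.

8.69 J

The work done by the electric force is W_field = −ΔU = −q(V_B − V_A) = q(V_A − V_B).
At A: distances to the source charges are 0.699 m, 0.170 m, 2.13 m; V_A = Σ kqᵢ/rᵢ = -3.62×10⁵ V.
At B: distances to the source charges are 0.899 m, 0.0300 m, 2.33 m; V_B = Σ kqᵢ/rᵢ = -1.34×10⁶ V.
ΔV = V_B − V_A = -9.81×10⁵ V.
W_field = −qΔV = −(8.85×10⁻⁶ C)(-9.81×10⁵ V) = 8.69 J.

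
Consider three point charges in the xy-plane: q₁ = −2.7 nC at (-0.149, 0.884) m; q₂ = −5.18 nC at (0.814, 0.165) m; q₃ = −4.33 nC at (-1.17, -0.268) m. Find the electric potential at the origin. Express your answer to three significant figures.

-116 V

The total potential is the scalar sum of each charge's contribution, V = Σ kqᵢ/rᵢ.
Distances from the field point to each charge: r₁ = 0.896 m, r₂ = 0.831 m, r₃ = 1.20 m.
V = k[(-2.70×10⁻⁹)/(0.896) + (-5.18×10⁻⁹)/(0.831) + (-4.33×10⁻⁹)/(1.20)] = -116 V.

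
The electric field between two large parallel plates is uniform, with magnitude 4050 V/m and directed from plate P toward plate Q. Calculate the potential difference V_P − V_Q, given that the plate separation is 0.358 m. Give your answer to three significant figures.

1450 V

In a uniform field, potential decreases in the direction of E: ΔV = −E·d for a displacement d parallel to E.
Going from Q to P is a displacement of 0.358 m opposite to the field, so V_P − V_Q = +Ed = 1450 V.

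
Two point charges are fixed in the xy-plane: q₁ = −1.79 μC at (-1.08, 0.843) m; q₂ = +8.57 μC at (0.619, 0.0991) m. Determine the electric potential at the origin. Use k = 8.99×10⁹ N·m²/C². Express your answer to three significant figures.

1.11×10⁵ V

The total potential is the scalar sum of each charge's contribution, V = Σ kqᵢ/rᵢ.
Distances from the field point to each charge: r₁ = 1.37 m, r₂ = 0.627 m.
V = k[(-1.79×10⁻⁶)/(1.37) + (8.57×10⁻⁶)/(0.627)] = 1.11×10⁵ V.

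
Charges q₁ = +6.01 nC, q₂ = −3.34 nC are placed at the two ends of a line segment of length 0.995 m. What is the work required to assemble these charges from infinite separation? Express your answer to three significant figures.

-1.81×10⁻⁷ J

The assembly work is the sum of pairwise potential energies, U = Σ_{i<j} kqᵢqⱼ/rᵢⱼ.
The separation is r = 0.995 m.
U = (-1.81×10⁻⁷) = -1.81×10⁻⁷ J.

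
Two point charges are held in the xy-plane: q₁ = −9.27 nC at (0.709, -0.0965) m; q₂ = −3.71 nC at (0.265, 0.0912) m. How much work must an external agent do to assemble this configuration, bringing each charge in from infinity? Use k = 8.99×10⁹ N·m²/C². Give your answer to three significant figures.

6.41×10⁻⁷ J

The assembly work is the sum of pairwise potential energies, U = Σ_{i<j} kqᵢqⱼ/rᵢⱼ.
Pair separations: r₁₂ = 0.482 m.
U = (6.41×10⁻⁷) = 6.41×10⁻⁷ J.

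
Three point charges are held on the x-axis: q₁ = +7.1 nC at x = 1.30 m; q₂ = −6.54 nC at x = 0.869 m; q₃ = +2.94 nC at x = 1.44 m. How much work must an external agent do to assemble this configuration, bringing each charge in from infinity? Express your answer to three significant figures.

The work to assemble the configuration equals its total potential energy, U = Σ kqᵢqⱼ/rᵢⱼ over all pairs.
Pair separations: r₁₂ = 0.431 m, r₁₃ = 0.140 m, r₂₃ = 0.571 m.
U = (-9.69×10⁻⁷) + (1.34×10⁻⁶) + (-3.03×10⁻⁷) = 6.91×10⁻⁸ J.

6.91×10⁻⁸ J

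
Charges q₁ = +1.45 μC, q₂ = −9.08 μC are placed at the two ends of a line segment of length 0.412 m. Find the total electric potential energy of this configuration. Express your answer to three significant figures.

The assembly work is the sum of pairwise potential energies, U = Σ_{i<j} kqᵢqⱼ/rᵢⱼ.
The separation is r = 0.412 m.
U = (-0.287) = -0.287 J.

-0.287 J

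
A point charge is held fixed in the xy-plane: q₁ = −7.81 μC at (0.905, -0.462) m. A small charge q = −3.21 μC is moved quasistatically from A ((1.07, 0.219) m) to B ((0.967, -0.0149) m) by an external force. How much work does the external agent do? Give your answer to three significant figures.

For quasistatic motion the external work equals the change in potential energy: W_ext = qΔV = q(V_B − V_A).
At A: distance to the source charge is 0.701 m; V_A = kq₁/r = -1.00×10⁵ V.
At B: distance to the source charge is 0.451 m; V_B = kq₁/r = -1.56×10⁵ V.
ΔV = V_B − V_A = -5.53×10⁴ V.
W_ext = qΔV = (-3.21×10⁻⁶ C)(-5.53×10⁴ V) = 0.178 J.

0.178 J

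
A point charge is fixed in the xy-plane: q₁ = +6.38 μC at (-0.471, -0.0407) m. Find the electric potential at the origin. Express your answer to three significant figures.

1.21×10⁵ V

The total potential is the scalar sum of each charge's contribution, V = Σ kqᵢ/rᵢ.
Distances from the field point to each charge: r₁ = 0.473 m.
V = k[(6.38×10⁻⁶)/(0.473)] = 1.21×10⁵ V.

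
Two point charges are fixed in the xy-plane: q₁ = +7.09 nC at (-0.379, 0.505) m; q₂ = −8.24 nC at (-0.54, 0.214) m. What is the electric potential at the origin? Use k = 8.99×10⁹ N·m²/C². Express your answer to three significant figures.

-26.6 V

Electric potential is a scalar, so the contributions from each charge add algebraically: V = Σ kqᵢ/rᵢ.
Distances from the field point to each charge: r₁ = 0.631 m, r₂ = 0.581 m.
V = k[(7.09×10⁻⁹)/(0.631) + (-8.24×10⁻⁹)/(0.581)] = -26.6 V.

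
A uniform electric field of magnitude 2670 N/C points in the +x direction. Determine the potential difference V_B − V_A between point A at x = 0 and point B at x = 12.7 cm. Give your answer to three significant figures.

-339 V

In a uniform field, potential decreases in the direction of E: V_B − V_A = −E·Δx.
V_B − V_A = −(2670 V/m)(0.127 m) = -339 V.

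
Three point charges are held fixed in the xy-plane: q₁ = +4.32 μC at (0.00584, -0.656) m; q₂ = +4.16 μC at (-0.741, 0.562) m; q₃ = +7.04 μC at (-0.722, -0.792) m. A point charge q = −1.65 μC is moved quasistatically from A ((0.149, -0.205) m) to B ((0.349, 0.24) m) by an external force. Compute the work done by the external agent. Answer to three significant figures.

0.0961 J

For quasistatic motion the external work equals the change in potential energy: W_ext = qΔV = q(V_B − V_A).
At A: distances to the source charges are 0.473 m, 1.17 m, 1.05 m; V_A = Σ kqᵢ/rᵢ = 1.74×10⁵ V.
At B: distances to the source charges are 0.959 m, 1.14 m, 1.49 m; V_B = Σ kqᵢ/rᵢ = 1.16×10⁵ V.
ΔV = V_B − V_A = -5.82×10⁴ V.
W_ext = qΔV = (-1.65×10⁻⁶ C)(-5.82×10⁴ V) = 0.0961 J.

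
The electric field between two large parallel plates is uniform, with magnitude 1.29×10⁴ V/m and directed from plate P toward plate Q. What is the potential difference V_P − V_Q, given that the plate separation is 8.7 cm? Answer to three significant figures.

1120 V

In a uniform field, potential decreases in the direction of E: ΔV = −E·d for a displacement d parallel to E.
Going from Q to P is a displacement of 8.7 cm opposite to the field, so V_P − V_Q = +Ed = 1120 V.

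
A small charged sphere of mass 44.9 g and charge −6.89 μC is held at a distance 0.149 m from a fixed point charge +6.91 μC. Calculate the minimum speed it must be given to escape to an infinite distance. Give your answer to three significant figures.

To just escape, total mechanical energy must reach zero at infinity: ½mv²_min + U = 0, so ½mv²_min = −U = |kQq|/r.
|U| = |kQq|/r = (8.99×10⁹ N·m²/C²)(6.91×10⁻⁶)(6.89×10⁻⁶)/(0.149) = 2.87 J.
v_min = √(2|U|/m) = √(2·2.87/0.0449) = 11.3 m/s.

11.3 m/s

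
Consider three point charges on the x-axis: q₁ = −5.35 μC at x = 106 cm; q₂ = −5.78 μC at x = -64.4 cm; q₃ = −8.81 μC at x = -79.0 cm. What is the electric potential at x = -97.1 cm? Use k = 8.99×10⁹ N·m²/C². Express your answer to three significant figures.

-6.20×10⁵ V

Electric potential is a scalar, so the contributions from each charge add algebraically: V = Σ kqᵢ/rᵢ.
Distances from the field point to each charge: r₁ = 2.03 m, r₂ = 0.327 m, r₃ = 0.181 m.
V = k[(-5.35×10⁻⁶)/(2.03) + (-5.78×10⁻⁶)/(0.327) + (-8.81×10⁻⁶)/(0.181)] = -6.20×10⁵ V.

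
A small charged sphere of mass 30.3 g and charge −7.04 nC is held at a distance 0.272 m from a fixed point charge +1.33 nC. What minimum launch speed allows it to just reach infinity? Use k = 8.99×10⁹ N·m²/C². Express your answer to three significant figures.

4.52×10⁻³ m/s

To just escape, total mechanical energy must reach zero at infinity: ½mv²_min + U = 0, so ½mv²_min = −U = |kQq|/r.
|U| = |kQq|/r = (8.99×10⁹ N·m²/C²)(1.33×10⁻⁹)(7.04×10⁻⁹)/(0.272) = 3.09×10⁻⁷ J.
v_min = √(2|U|/m) = √(2·3.09×10⁻⁷/0.0303) = 4.52×10⁻³ m/s.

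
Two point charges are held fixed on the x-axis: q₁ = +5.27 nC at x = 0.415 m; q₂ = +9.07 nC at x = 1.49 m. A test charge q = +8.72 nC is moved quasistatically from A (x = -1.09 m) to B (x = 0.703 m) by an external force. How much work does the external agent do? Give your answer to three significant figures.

For quasistatic motion the external work equals the change in potential energy: W_ext = qΔV = q(V_B − V_A).
At A: distances to the source charges are 1.51 m, 2.58 m; V_A = Σ kqᵢ/rᵢ = 63.1 V.
At B: distances to the source charges are 0.288 m, 0.787 m; V_B = Σ kqᵢ/rᵢ = 268 V.
ΔV = V_B − V_A = 205 V.
W_ext = qΔV = (8.72×10⁻⁹ C)(205 V) = 1.79×10⁻⁶ J.

1.79×10⁻⁶ J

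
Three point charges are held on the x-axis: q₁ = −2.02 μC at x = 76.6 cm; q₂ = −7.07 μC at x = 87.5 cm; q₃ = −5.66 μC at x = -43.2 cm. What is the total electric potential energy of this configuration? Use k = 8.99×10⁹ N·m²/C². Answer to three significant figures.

The work to assemble the configuration equals its total potential energy, U = Σ kqᵢqⱼ/rᵢⱼ over all pairs.
Pair separations: r₁₂ = 0.109 m, r₁₃ = 1.20 m, r₂₃ = 1.31 m.
U = (1.18) + (0.0858) + (0.275) = 1.54 J.

1.54 J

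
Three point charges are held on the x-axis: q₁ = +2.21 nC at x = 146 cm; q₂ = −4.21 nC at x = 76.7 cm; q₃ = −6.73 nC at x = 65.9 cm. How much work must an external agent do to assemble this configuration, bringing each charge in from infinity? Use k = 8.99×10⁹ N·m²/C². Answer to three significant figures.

2.07×10⁻⁶ J

The assembly work is the sum of pairwise potential energies, U = Σ_{i<j} kqᵢqⱼ/rᵢⱼ.
Pair separations: r₁₂ = 0.693 m, r₁₃ = 0.801 m, r₂₃ = 0.108 m.
U = (-1.21×10⁻⁷) + (-1.67×10⁻⁷) + (2.36×10⁻⁶) = 2.07×10⁻⁶ J.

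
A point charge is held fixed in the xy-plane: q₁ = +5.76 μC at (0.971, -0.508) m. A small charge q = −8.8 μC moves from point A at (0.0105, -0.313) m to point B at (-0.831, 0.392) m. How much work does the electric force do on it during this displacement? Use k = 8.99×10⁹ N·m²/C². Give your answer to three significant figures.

-0.239 J

The work done by the electric force is W_field = −ΔU = −q(V_B − V_A) = q(V_A − V_B).
At A: distance to the source charge is 0.980 m; V_A = kq₁/r = 5.28×10⁴ V.
At B: distance to the source charge is 2.01 m; V_B = kq₁/r = 2.57×10⁴ V.
ΔV = V_B − V_A = -2.71×10⁴ V.
W_field = −qΔV = −(-8.80×10⁻⁶ C)(-2.71×10⁴ V) = -0.239 J.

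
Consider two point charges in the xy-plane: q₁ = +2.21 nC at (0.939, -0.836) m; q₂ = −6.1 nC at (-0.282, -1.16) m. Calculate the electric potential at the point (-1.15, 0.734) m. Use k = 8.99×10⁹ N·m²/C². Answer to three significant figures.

-18.7 V

The total potential is the scalar sum of each charge's contribution, V = Σ kqᵢ/rᵢ.
Distances from the field point to each charge: r₁ = 2.61 m, r₂ = 2.08 m.
V = k[(2.21×10⁻⁹)/(2.61) + (-6.10×10⁻⁹)/(2.08)] = -18.7 V.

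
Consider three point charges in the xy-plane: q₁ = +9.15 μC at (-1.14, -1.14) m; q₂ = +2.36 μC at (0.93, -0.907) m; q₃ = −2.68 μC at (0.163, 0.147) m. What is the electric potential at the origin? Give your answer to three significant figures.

-4.24×10⁴ V

Electric potential is a scalar, so the contributions from each charge add algebraically: V = Σ kqᵢ/rᵢ.
Distances from the field point to each charge: r₁ = 1.61 m, r₂ = 1.30 m, r₃ = 0.219 m.
V = k[(9.15×10⁻⁶)/(1.61) + (2.36×10⁻⁶)/(1.30) + (-2.68×10⁻⁶)/(0.219)] = -4.24×10⁴ V.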